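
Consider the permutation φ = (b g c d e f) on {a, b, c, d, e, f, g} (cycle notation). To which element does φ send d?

d appears in (b g c d e f); the next entry (wrapping around) is e.

e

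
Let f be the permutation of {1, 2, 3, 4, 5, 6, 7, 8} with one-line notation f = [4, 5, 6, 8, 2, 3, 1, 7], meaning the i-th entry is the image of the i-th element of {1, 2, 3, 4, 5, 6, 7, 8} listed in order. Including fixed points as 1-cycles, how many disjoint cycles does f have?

3

The cycle decomposition is (1 4 8 7)(2 5)(3 6), which has 3 cycles (counting 1-cycles).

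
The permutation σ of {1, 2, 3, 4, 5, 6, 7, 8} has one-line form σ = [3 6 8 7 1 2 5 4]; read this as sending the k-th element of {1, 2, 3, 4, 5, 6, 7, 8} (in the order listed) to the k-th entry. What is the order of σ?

6

Decomposing into disjoint cycles gives cycle lengths 6, 2.
Since disjoint cycles commute, ord(σ) = lcm(6, 2) = 6.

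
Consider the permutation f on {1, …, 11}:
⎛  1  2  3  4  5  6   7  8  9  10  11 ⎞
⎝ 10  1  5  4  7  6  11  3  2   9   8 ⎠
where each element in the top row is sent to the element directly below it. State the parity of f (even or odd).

In disjoint-cycle form the cycle lengths are 5, 4, 1, 1.
A cycle of length ℓ contributes ℓ−1 transpositions, so f is a product of 4 + 3 = 7 transpositions — odd.

odd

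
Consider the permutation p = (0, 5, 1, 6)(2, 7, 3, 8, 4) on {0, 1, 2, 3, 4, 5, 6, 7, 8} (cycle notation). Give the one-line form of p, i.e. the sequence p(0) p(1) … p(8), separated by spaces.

5 6 7 8 2 1 0 3 4

Image by image: 0→5, 1→6, 2→7, 3→8, 4→2, 5→1, 6→0, 7→3, 8→4.
So the one-line form is 5 6 7 8 2 1 0 3 4.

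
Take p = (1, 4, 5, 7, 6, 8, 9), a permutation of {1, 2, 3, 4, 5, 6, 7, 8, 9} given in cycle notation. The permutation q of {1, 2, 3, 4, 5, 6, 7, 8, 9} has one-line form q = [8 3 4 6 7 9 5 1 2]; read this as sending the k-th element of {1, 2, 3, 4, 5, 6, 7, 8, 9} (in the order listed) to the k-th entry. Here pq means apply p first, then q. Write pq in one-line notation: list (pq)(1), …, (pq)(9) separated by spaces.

6 3 4 7 5 1 9 2 8

(pq)(x) = q(p(x)). Computing each image: q(p(1)) = q(4) = 6, q(p(2)) = q(2) = 3, q(p(3)) = q(3) = 4, q(p(4)) = q(5) = 7, q(p(5)) = q(7) = 5, q(p(6)) = q(8) = 1, q(p(7)) = q(6) = 9, q(p(8)) = q(9) = 2, q(p(9)) = q(1) = 8.
Hence pq = [6 3 4 7 5 1 9 2 8].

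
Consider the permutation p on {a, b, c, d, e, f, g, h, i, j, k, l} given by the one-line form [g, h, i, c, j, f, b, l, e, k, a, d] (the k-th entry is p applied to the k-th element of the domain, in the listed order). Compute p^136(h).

Tracing h → l → … returns to h after 11 steps, so h lies in an 11-cycle (a g b h l d c i e j k).
Powers repeat with period 11 on this cycle, and 136 mod 11 = 4, so p^136(h) = p^4(h).
Stepping 4 places around the cycle: h → l → d → c → i.

i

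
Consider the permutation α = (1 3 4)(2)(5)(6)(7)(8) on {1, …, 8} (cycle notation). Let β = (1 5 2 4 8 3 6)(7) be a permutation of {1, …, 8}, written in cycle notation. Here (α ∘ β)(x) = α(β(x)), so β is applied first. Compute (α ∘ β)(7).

First apply β: β(7) = 7, then α(7) = 7. Thus (α ∘ β)(7) = 7.

7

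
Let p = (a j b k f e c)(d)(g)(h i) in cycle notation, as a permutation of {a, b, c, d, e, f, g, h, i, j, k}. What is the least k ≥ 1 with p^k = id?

14

The disjoint cycles have lengths 7, 2, 1, 1.
The order of p is the least common multiple of its cycle lengths: lcm(7, 2) = 14.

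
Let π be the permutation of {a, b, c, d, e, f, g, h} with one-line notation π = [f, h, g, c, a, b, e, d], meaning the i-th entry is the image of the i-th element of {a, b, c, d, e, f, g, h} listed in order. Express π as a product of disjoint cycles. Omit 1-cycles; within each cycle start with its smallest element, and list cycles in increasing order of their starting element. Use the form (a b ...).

(a f b h d c g e)

From a: a → f → b → h → d → c → g → e → a, closing the cycle (a f b h d c g e).
Repeating from the next unused element and collecting all non-trivial cycles gives (a f b h d c g e).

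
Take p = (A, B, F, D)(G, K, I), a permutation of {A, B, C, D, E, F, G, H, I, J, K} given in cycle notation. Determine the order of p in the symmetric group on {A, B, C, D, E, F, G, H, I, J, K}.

12

The disjoint cycles have lengths 4, 3, 1, 1, 1, 1.
Since disjoint cycles commute, ord(p) = lcm(4, 3) = 12.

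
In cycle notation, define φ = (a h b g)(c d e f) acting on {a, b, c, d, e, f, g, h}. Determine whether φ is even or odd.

The cycle lengths are 4, 4.
A cycle is odd iff its length is even; φ has 2 even-length cycles, so sgn(φ) = (−1)^2 and φ is even.

even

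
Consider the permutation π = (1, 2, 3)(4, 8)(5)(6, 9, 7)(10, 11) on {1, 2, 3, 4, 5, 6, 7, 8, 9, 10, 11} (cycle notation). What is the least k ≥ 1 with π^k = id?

6

The cycle type of π is (3, 3, 2, 2, 1).
The order is lcm(3, 3, 2, 2) = 6.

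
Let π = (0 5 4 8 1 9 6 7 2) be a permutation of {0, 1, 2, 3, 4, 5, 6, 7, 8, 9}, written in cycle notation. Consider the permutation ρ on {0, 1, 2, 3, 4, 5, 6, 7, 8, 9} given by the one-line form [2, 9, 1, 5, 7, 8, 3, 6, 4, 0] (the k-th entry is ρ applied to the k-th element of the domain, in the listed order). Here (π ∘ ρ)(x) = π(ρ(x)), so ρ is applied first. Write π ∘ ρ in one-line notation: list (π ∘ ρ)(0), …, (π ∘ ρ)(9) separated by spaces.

0 6 9 4 2 1 3 7 8 5

(π ∘ ρ)(x) = π(ρ(x)). Computing each image: π(ρ(0)) = π(2) = 0, π(ρ(1)) = π(9) = 6, π(ρ(2)) = π(1) = 9, π(ρ(3)) = π(5) = 4, π(ρ(4)) = π(7) = 2, π(ρ(5)) = π(8) = 1, π(ρ(6)) = π(3) = 3, π(ρ(7)) = π(6) = 7, π(ρ(8)) = π(4) = 8, π(ρ(9)) = π(0) = 5.
Hence π ∘ ρ = [0 6 9 4 2 1 3 7 8 5].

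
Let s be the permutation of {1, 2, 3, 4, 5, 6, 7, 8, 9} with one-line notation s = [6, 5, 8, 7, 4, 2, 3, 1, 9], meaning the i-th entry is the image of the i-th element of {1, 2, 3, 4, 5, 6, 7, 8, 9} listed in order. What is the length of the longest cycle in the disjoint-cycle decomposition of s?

Decomposing into disjoint cycles gives (1, 6, 2, 5, 4, 7, 3, 8); the longest has length 8.

8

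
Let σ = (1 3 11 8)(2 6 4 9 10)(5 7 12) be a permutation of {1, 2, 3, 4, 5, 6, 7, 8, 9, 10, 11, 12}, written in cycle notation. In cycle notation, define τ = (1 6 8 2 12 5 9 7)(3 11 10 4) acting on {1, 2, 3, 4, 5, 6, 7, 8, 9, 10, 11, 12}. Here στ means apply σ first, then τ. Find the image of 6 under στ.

First apply σ: σ(6) = 4, then τ(4) = 3. Thus (στ)(6) = 3.

3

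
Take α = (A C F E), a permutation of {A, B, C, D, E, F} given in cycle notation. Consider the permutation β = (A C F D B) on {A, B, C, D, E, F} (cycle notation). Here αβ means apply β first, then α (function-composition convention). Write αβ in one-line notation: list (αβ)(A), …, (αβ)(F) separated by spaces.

(αβ)(x) = α(β(x)). Computing each image: α(β(A)) = α(C) = F, α(β(B)) = α(A) = C, α(β(C)) = α(F) = E, α(β(D)) = α(B) = B, α(β(E)) = α(E) = A, α(β(F)) = α(D) = D.
Hence αβ = [F C E B A D].

F C E B A D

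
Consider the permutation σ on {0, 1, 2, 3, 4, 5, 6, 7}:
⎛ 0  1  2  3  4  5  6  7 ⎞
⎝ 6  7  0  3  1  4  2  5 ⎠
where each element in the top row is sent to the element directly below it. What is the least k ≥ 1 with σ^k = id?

Decomposing into disjoint cycles gives cycle lengths 4, 3, 1.
Since disjoint cycles commute, ord(σ) = lcm(4, 3) = 12.

12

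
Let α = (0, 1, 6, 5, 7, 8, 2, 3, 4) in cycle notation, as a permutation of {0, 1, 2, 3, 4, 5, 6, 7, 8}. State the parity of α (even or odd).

The cycle lengths are 9.
A cycle of length ℓ contributes ℓ−1 transpositions, so α is a product of 8 transpositions — even.

even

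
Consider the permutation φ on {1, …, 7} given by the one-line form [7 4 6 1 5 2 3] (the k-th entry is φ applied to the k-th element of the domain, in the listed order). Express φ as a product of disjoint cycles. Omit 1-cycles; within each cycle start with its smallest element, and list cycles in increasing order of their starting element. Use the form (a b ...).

(1 7 3 6 2 4)

From 1: 1 → 7 → 3 → 6 → 2 → 4 → 1, closing the cycle (1 7 3 6 2 4).
Continuing from each remaining unvisited element yields (1 7 3 6 2 4).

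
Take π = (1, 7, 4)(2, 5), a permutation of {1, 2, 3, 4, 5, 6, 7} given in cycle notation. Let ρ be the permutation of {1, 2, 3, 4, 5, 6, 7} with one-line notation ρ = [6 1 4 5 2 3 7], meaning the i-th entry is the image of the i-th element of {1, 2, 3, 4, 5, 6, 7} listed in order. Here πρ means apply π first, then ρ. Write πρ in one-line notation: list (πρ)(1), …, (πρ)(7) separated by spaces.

(πρ)(x) = ρ(π(x)). Computing each image: ρ(π(1)) = ρ(7) = 7, ρ(π(2)) = ρ(5) = 2, ρ(π(3)) = ρ(3) = 4, ρ(π(4)) = ρ(1) = 6, ρ(π(5)) = ρ(2) = 1, ρ(π(6)) = ρ(6) = 3, ρ(π(7)) = ρ(4) = 5.
Hence πρ = [7 2 4 6 1 3 5].

7 2 4 6 1 3 5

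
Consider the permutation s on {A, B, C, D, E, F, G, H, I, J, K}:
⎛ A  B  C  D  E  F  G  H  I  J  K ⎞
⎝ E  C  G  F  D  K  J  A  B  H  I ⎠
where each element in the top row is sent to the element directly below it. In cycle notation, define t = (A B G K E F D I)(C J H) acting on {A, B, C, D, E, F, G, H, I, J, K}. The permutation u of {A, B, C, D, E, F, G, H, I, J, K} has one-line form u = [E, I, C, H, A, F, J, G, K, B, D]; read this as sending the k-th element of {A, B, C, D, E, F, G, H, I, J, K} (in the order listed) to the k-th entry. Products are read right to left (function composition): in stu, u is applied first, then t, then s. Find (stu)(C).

Chase C: u(C) = C; t(C) = J; s(J) = H. Hence (stu)(C) = H.

H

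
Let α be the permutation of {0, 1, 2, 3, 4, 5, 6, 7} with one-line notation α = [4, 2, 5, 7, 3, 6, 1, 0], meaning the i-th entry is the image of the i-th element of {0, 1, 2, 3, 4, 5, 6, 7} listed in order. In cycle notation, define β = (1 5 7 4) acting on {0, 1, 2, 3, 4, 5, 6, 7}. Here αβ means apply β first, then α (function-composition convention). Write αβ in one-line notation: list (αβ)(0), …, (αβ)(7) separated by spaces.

For each element, apply β then α: 0 → 0 → 4; 1 → 5 → 6; 2 → 2 → 5; 3 → 3 → 7; 4 → 1 → 2; 5 → 7 → 0; 6 → 6 → 1; 7 → 4 → 3.
So αβ in one-line form is 4 6 5 7 2 0 1 3.

4 6 5 7 2 0 1 3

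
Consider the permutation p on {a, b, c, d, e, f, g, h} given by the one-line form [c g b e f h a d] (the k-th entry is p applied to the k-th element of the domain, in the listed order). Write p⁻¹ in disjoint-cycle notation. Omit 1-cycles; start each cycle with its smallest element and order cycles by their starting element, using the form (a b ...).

The cycle decomposition of p is (a c b g)(d e f h).
Reversing each cycle (and rotating so the smallest element leads) gives p⁻¹ = (a g b c)(d h f e).

(a g b c)(d h f e)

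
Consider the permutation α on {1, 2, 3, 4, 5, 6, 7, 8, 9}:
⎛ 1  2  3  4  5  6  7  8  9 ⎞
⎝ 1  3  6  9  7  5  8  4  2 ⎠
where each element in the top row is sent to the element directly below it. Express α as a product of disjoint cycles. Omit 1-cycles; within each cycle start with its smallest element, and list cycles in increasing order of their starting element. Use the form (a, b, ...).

Iterating α from 2 gives 2 → 3 → 6 → 5 → 7 → 8 → 4 → 9 → 2; that is the 8-cycle (2, 3, 6, 5, 7, 8, 4, 9).
Continuing from each remaining unvisited element yields (2, 3, 6, 5, 7, 8, 4, 9).

(2, 3, 6, 5, 7, 8, 4, 9)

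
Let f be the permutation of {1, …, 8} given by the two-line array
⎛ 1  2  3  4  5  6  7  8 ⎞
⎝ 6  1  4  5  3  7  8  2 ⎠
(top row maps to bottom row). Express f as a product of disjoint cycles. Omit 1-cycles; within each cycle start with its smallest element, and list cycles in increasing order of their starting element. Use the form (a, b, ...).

Iterating f from 1 gives 1 → 6 → 7 → 8 → 2 → 1; that is the 5-cycle (1, 6, 7, 8, 2).
Repeating from the next unused element and collecting all non-trivial cycles gives (1, 6, 7, 8, 2)(3, 4, 5).

(1, 6, 7, 8, 2)(3, 4, 5)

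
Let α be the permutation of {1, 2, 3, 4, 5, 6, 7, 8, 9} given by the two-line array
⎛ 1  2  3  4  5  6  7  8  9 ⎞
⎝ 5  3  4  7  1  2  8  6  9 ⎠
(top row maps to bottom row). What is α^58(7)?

3

Tracing 7 → 8 → … returns to 7 after 6 steps, so 7 lies in a 6-cycle (2 3 4 7 8 6).
Powers repeat with period 6 on this cycle, and 58 mod 6 = 4, so α^58(7) = α^4(7).
Advancing 4 steps from 7: 7 → 8 → 6 → 2 → 3.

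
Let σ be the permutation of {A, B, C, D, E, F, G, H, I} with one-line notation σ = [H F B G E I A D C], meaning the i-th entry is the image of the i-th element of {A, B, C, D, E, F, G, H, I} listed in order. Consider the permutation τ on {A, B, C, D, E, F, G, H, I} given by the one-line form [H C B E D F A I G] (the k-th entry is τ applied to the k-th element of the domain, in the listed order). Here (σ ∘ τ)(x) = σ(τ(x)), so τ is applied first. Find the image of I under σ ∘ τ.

τ(I) = G, then σ(G) = A; composing gives (σ ∘ τ)(I) = A.

A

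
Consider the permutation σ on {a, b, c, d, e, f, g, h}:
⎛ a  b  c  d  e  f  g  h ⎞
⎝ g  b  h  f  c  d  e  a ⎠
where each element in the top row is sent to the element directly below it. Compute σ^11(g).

e

Tracing g → e → … returns to g after 5 steps, so g lies in a 5-cycle (a, g, e, c, h).
On a 5-cycle, σ^5 is the identity, so σ^11 = σ^1 there (11 ≡ 1 mod 5).
Advancing 1 step from g: g → e.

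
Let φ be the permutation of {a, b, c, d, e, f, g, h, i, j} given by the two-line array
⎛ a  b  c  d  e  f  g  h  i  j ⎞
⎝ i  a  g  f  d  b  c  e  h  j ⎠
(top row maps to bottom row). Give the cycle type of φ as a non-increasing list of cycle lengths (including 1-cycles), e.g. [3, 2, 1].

The disjoint cycles are (a i h e d f b)(c g)(j), with lengths 7, 2, 1 in non-increasing order.

[7, 2, 1]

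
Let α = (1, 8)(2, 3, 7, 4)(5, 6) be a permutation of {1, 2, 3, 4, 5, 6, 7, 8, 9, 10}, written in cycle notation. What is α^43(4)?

7

4 lies in the 4-cycle (2, 3, 7, 4).
Since the cycle has length 4, α^43 acts on it the same as α^3 (43 mod 4 = 3).
Stepping 3 places around the cycle: 4 → 2 → 3 → 7.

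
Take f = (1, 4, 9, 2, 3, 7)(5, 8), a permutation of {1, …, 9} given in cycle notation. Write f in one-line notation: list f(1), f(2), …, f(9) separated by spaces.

Image by image: 1↦4, 2↦3, 3↦7, 4↦9, 5↦8, 6↦6, 7↦1, 8↦5, 9↦2.
Listing these in domain order gives 4 3 7 9 8 6 1 5 2.

4 3 7 9 8 6 1 5 2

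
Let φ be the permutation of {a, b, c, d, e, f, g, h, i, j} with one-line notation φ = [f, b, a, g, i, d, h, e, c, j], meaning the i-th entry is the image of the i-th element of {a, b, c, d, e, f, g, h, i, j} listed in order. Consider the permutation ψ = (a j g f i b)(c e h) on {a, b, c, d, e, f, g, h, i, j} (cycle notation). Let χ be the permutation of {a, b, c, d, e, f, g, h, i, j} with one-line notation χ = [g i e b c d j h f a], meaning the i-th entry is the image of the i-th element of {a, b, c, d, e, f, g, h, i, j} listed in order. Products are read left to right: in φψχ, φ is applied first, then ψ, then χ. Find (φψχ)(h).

Apply the permutations in order: φ(h) = e, then ψ(e) = h, then χ(h) = h. So (φψχ)(h) = h.

h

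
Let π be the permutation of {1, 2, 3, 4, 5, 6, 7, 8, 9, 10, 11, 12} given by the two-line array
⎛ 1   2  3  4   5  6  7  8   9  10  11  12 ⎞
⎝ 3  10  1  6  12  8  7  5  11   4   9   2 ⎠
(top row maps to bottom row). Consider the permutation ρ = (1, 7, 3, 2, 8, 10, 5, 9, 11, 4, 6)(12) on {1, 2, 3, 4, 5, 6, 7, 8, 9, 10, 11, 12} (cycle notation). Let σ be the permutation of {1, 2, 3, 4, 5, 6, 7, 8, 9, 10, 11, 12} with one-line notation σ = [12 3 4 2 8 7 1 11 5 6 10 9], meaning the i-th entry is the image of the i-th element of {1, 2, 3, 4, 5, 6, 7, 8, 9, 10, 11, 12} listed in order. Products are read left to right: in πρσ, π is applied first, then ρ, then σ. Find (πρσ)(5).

9

Chase 5: π(5) = 12; ρ(12) = 12; σ(12) = 9. Hence (πρσ)(5) = 9.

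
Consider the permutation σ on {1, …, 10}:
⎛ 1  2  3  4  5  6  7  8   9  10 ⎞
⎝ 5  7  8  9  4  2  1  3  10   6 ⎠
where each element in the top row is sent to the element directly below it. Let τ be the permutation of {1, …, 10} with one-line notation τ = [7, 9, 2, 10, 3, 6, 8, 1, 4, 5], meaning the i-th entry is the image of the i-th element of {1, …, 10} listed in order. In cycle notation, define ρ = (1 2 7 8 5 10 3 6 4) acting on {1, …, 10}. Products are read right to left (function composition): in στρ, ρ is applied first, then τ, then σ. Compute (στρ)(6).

(στρ)(6) = σ(τ(ρ(6))). ρ(6) = 4, then τ(4) = 10, then σ(10) = 6, so the result is 6.

6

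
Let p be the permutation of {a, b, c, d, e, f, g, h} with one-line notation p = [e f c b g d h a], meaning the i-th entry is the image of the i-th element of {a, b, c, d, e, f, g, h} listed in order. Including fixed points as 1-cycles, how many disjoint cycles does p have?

3

The cycle decomposition is (a e g h)(b f d)(c), which has 3 cycles (counting 1-cycles).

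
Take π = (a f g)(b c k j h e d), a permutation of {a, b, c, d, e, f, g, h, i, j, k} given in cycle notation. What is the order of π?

21

The disjoint cycles have lengths 7, 3, 1.
Since disjoint cycles commute, ord(π) = lcm(7, 3) = 21.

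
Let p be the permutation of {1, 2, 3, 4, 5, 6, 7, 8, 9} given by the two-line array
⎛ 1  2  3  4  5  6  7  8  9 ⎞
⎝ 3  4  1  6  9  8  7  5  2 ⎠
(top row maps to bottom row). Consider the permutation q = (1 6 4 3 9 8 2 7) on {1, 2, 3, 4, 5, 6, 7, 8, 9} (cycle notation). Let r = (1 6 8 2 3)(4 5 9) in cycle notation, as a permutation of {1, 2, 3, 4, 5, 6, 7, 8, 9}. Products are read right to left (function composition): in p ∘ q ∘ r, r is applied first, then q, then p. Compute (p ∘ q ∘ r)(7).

Apply the permutations in order: r(7) = 7, then q(7) = 1, then p(1) = 3. So (p ∘ q ∘ r)(7) = 3.

3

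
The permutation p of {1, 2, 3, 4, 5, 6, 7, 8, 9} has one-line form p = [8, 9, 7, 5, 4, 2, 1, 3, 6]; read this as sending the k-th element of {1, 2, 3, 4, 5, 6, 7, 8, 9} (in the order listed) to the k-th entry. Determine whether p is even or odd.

In disjoint-cycle form the cycle lengths are 4, 3, 2.
A cycle of length ℓ contributes ℓ−1 transpositions, so p is a product of 3 + 2 + 1 = 6 transpositions — even.

even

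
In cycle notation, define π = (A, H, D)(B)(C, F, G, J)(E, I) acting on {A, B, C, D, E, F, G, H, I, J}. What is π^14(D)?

H

D lies in the 3-cycle (A, H, D).
Since the cycle has length 3, π^14 acts on it the same as π^2 (14 mod 3 = 2).
Stepping 2 places around the cycle: D → A → H.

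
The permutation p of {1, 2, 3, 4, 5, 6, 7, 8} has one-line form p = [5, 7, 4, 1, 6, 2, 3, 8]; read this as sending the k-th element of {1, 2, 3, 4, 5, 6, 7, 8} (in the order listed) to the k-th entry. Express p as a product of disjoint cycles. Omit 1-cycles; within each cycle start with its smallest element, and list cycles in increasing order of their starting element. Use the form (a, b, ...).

(1, 5, 6, 2, 7, 3, 4)

From 1: 1 → 5 → 6 → 2 → 7 → 3 → 4 → 1, closing the cycle (1, 5, 6, 2, 7, 3, 4).
Continuing from each remaining unvisited element yields (1, 5, 6, 2, 7, 3, 4).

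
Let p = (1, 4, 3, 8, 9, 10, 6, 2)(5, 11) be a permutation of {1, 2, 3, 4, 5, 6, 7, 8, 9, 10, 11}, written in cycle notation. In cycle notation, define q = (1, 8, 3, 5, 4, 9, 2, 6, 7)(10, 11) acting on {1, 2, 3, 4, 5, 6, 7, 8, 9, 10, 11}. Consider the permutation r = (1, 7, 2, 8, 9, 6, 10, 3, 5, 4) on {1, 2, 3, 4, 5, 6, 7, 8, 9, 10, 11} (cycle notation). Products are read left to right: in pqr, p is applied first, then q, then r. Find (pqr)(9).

11

Apply the permutations in order: p(9) = 10, then q(10) = 11, then r(11) = 11. So (pqr)(9) = 11.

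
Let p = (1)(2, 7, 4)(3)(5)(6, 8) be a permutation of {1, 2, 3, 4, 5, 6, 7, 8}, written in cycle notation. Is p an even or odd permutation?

The cycle lengths are 3, 2, 1, 1, 1.
A cycle is odd iff its length is even; p has 1 even-length cycle, so sgn(p) = (−1)^1 and p is odd.

odd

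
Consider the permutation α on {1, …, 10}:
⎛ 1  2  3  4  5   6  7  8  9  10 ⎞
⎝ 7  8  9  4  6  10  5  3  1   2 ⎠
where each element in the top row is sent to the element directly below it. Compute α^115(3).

Tracing 3 → 9 → … returns to 3 after 9 steps, so 3 lies in a 9-cycle (1 7 5 6 10 2 8 3 9).
On a 9-cycle, α^9 is the identity, so α^115 = α^7 there (115 ≡ 7 mod 9).
Stepping 7 places around the cycle: 3 → 9 → 1 → 7 → 5 → 6 → 10 → 2.

2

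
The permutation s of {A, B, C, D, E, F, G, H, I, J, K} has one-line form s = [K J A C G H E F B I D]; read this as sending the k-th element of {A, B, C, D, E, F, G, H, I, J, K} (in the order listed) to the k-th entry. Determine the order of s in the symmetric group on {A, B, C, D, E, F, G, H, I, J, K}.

12

Writing s as disjoint cycles, the cycle lengths are 4, 3, 2, 2.
The order is lcm(4, 3, 2, 2) = 12.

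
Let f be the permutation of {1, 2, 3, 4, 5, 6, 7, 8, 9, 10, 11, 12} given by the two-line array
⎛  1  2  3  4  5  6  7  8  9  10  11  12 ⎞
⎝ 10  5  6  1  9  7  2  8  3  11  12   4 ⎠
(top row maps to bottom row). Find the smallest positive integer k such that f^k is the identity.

30

The disjoint-cycle form of f has cycle lengths 6, 5, 1.
The order is lcm(6, 5) = 30.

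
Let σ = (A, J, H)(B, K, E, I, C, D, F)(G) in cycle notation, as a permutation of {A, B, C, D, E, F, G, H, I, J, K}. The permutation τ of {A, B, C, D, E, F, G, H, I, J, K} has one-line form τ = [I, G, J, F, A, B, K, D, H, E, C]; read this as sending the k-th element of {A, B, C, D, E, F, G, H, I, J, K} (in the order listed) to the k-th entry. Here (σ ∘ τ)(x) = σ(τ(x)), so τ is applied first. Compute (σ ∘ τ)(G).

τ(G) = K, then σ(K) = E; composing gives (σ ∘ τ)(G) = E.

E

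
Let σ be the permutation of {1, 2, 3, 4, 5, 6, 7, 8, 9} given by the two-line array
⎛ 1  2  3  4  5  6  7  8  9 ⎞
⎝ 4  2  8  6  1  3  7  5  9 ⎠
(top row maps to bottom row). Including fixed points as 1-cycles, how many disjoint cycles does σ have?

The cycle decomposition is (1, 4, 6, 3, 8, 5)(2)(7)(9), which has 4 cycles (counting 1-cycles).

4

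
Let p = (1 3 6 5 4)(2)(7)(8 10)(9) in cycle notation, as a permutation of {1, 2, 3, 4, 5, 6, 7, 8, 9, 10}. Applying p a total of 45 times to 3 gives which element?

3 lies in the 5-cycle (1 3 6 5 4).
Since the cycle has length 5, p^45 acts on it the same as p^0 (45 mod 5 = 0).
So p^45(3) = 3.

3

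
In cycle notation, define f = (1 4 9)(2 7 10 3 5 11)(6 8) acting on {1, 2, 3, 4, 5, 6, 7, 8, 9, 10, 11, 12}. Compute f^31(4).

4 lies in the 3-cycle (1 4 9).
Since the cycle has length 3, f^31 acts on it the same as f^1 (31 mod 3 = 1).
Stepping 1 place around the cycle: 4 → 9.

9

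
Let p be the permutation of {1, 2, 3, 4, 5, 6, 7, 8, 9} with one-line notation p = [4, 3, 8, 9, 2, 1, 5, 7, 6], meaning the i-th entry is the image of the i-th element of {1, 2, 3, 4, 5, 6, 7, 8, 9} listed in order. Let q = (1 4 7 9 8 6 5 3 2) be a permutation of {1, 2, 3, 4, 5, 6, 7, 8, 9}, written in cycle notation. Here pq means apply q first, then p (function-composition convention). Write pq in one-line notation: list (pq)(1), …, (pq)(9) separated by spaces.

9 4 3 5 8 2 6 1 7

For each element, apply q then p: 1 → 4 → 9; 2 → 1 → 4; 3 → 2 → 3; 4 → 7 → 5; 5 → 3 → 8; 6 → 5 → 2; 7 → 9 → 6; 8 → 6 → 1; 9 → 8 → 7.
So pq in one-line form is 9 4 3 5 8 2 6 1 7.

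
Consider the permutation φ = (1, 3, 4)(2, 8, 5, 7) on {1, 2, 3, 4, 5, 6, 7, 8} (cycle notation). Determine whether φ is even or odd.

The cycle lengths are 4, 3, 1.
A cycle is odd iff its length is even; φ has 1 even-length cycle, so sgn(φ) = (−1)^1 and φ is odd.

odd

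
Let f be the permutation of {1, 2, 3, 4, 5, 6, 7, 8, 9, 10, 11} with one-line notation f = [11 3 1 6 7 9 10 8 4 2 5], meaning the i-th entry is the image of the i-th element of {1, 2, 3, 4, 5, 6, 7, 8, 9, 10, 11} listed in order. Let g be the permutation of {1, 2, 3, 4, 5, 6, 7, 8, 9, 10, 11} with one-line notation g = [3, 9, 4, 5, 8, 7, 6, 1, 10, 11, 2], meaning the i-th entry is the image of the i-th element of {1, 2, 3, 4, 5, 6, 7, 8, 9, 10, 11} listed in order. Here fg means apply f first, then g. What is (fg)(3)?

3

First apply f: f(3) = 1, then g(1) = 3. Thus (fg)(3) = 3.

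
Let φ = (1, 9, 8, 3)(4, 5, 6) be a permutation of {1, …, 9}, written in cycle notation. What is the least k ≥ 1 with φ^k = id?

The cycle type of φ is (4, 3, 1, 1).
The order is lcm(4, 3) = 12.

12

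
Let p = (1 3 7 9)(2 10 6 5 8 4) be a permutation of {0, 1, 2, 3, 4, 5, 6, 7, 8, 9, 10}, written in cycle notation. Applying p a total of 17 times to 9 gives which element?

9 lies in the 4-cycle (1 3 7 9).
On a 4-cycle, p^4 is the identity, so p^17 = p^1 there (17 ≡ 1 mod 4).
Stepping 1 place around the cycle: 9 → 1.

1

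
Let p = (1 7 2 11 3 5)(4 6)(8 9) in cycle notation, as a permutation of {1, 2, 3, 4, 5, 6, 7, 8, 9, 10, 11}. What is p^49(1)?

1 lies in the 6-cycle (1 7 2 11 3 5).
Powers repeat with period 6 on this cycle, and 49 mod 6 = 1, so p^49(1) = p^1(1).
Advancing 1 step from 1: 1 → 7.

7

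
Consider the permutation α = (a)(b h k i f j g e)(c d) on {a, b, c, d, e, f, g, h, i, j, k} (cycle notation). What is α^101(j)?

j lies in the 8-cycle (b h k i f j g e).
Since the cycle has length 8, α^101 acts on it the same as α^5 (101 mod 8 = 5).
Stepping 5 places around the cycle: j → g → e → b → h → k.

k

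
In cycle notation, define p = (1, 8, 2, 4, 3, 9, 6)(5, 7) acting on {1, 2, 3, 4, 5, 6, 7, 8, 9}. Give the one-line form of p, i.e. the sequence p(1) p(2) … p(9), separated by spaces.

Each element maps to the next entry in its cycle (wrapping to the front): 1→8, 2→4, 3→9, 4→3, 5→7, 6→1, 7→5, 8→2, 9→6.
Listing these in domain order gives 8 4 9 3 7 1 5 2 6.

8 4 9 3 7 1 5 2 6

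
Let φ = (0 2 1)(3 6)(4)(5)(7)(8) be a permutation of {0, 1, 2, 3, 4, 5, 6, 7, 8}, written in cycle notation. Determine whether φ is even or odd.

The cycle lengths are 3, 2, 1, 1, 1, 1.
A cycle is odd iff its length is even; φ has 1 even-length cycle, so sgn(φ) = (−1)^1 and φ is odd.

odd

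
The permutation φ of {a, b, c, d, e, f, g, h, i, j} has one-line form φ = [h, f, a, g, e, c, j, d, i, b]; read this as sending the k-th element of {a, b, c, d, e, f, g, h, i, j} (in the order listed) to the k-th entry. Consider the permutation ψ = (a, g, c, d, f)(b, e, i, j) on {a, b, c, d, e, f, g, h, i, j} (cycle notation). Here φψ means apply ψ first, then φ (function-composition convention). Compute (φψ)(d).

(φψ)(d) = φ(ψ(d)). ψ(d) = f, then φ(f) = c. So (φψ)(d) = c.

c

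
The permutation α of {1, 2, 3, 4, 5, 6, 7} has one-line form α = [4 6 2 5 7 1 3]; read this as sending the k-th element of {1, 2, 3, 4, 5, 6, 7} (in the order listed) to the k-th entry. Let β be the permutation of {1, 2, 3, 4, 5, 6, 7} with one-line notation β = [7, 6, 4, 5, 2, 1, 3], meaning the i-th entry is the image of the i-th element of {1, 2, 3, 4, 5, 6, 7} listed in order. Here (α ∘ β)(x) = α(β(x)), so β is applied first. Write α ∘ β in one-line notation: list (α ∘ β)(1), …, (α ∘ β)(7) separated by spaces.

(α ∘ β)(x) = α(β(x)). Computing each image: α(β(1)) = α(7) = 3, α(β(2)) = α(6) = 1, α(β(3)) = α(4) = 5, α(β(4)) = α(5) = 7, α(β(5)) = α(2) = 6, α(β(6)) = α(1) = 4, α(β(7)) = α(3) = 2.
Hence α ∘ β = [3 1 5 7 6 4 2].

3 1 5 7 6 4 2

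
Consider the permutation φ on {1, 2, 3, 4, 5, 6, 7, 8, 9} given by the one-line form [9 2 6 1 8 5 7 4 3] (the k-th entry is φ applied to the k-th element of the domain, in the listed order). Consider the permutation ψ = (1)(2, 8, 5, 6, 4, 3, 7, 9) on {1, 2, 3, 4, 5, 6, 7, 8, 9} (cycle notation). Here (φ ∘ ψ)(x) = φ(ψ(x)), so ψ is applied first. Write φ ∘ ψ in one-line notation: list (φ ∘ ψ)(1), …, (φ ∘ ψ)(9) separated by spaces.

For each element, apply ψ then φ: 1 → 1 → 9; 2 → 8 → 4; 3 → 7 → 7; 4 → 3 → 6; 5 → 6 → 5; 6 → 4 → 1; 7 → 9 → 3; 8 → 5 → 8; 9 → 2 → 2.
So φ ∘ ψ in one-line form is 9 4 7 6 5 1 3 8 2.

9 4 7 6 5 1 3 8 2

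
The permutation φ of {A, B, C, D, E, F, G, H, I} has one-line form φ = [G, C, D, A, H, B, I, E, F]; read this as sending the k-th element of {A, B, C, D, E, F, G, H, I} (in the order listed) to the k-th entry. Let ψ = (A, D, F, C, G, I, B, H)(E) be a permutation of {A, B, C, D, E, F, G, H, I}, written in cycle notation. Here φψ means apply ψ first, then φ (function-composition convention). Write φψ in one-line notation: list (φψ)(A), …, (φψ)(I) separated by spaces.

A E I B H D F G C

For each element, apply ψ then φ: A → D → A; B → H → E; C → G → I; D → F → B; E → E → H; F → C → D; G → I → F; H → A → G; I → B → C.
Collecting the images, φψ = [A E I B H D F G C].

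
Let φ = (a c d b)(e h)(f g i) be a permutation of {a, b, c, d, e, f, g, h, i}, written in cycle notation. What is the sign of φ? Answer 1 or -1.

1

The cycle lengths are 4, 3, 2.
A cycle of length ℓ contributes ℓ−1 transpositions, so φ is a product of 3 + 2 + 1 = 6 transpositions — even.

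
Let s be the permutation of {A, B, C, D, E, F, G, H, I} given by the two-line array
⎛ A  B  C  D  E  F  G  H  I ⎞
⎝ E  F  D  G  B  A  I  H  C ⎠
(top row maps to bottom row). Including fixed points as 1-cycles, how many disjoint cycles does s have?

3

The cycle decomposition is (A, E, B, F)(C, D, G, I)(H), which has 3 cycles (counting 1-cycles).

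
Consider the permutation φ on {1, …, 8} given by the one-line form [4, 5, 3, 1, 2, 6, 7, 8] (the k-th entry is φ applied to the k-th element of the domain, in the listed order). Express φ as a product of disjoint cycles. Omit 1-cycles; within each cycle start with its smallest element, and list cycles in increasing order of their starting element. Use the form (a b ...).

Iterating φ from 1 gives 1 → 4 → 1; that is the 2-cycle (1 4).
Repeating from the next unused element and collecting all non-trivial cycles gives (1 4)(2 5).

(1 4)(2 5)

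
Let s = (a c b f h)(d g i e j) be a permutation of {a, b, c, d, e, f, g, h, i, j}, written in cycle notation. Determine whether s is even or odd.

The cycle lengths are 5, 5.
A cycle is odd iff its length is even; s has 0 even-length cycles, so sgn(s) = (−1)^0 and s is even.

even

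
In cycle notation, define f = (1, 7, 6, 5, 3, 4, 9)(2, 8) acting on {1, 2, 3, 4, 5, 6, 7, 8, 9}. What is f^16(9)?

9 lies in the 7-cycle (1, 7, 6, 5, 3, 4, 9).
Since the cycle has length 7, f^16 acts on it the same as f^2 (16 mod 7 = 2).
Advancing 2 steps from 9: 9 → 1 → 7.

7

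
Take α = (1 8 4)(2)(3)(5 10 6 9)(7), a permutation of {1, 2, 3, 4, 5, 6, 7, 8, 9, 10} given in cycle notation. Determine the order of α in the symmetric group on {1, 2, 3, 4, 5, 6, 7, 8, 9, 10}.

12

The cycle type of α is (4, 3, 1, 1, 1).
The order is lcm(4, 3) = 12.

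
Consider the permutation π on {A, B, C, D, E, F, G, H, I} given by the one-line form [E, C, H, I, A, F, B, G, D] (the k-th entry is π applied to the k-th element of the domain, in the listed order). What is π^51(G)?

Tracing G → B → … returns to G after 4 steps, so G lies in a 4-cycle (B C H G).
On a 4-cycle, π^4 is the identity, so π^51 = π^3 there (51 ≡ 3 mod 4).
Advancing 3 steps from G: G → B → C → H.

H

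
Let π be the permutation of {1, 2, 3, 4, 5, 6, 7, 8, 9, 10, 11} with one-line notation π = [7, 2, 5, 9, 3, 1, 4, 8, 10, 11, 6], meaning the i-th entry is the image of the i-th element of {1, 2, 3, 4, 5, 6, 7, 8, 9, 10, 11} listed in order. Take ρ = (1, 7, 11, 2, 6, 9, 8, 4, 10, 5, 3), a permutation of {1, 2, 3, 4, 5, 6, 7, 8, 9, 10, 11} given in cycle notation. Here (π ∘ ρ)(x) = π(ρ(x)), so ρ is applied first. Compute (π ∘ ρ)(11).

First apply ρ: ρ(11) = 2, then π(2) = 2. Thus (π ∘ ρ)(11) = 2.

2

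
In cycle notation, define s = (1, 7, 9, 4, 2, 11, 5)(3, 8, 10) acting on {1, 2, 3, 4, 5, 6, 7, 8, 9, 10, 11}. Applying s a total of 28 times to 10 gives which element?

3

10 lies in the 3-cycle (3, 8, 10).
Since the cycle has length 3, s^28 acts on it the same as s^1 (28 mod 3 = 1).
Stepping 1 place around the cycle: 10 → 3.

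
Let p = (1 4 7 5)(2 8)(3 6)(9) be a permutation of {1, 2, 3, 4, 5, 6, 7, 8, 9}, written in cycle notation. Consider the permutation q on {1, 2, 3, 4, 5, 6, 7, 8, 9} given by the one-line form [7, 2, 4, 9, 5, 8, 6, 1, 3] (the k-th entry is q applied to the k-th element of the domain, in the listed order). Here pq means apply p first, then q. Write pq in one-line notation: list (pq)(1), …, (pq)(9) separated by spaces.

9 1 8 6 7 4 5 2 3

(pq)(x) = q(p(x)). Computing each image: q(p(1)) = q(4) = 9, q(p(2)) = q(8) = 1, q(p(3)) = q(6) = 8, q(p(4)) = q(7) = 6, q(p(5)) = q(1) = 7, q(p(6)) = q(3) = 4, q(p(7)) = q(5) = 5, q(p(8)) = q(2) = 2, q(p(9)) = q(9) = 3.
Hence pq = [9 1 8 6 7 4 5 2 3].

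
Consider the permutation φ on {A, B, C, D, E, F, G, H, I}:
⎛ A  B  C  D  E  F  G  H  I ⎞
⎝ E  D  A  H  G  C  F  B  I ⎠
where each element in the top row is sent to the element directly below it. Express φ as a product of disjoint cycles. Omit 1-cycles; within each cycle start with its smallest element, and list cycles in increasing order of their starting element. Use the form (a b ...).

(A E G F C)(B D H)

Start at A and follow images: A → E → G → F → C → A, giving the cycle (A E G F C).
Repeating from the next unused element and collecting all non-trivial cycles gives (A E G F C)(B D H).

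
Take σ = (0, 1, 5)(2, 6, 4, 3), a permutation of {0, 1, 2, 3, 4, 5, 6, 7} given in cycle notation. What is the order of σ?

The disjoint cycles have lengths 4, 3, 1.
Since disjoint cycles commute, ord(σ) = lcm(4, 3) = 12.

12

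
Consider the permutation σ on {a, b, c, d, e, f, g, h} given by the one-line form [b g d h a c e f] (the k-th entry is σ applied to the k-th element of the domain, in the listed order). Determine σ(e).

a

e is element number 5 of the domain, and entry number 5 of the one-line form is a, so σ(e) = a.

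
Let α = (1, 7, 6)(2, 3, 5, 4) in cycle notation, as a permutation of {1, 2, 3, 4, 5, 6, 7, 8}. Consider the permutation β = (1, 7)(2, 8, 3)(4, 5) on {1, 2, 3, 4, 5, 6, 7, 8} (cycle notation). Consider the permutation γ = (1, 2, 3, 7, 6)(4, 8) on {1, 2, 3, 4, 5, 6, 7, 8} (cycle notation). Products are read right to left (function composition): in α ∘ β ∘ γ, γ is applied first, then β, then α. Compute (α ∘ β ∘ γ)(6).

(α ∘ β ∘ γ)(6) = α(β(γ(6))). γ(6) = 1, then β(1) = 7, then α(7) = 6, so the result is 6.

6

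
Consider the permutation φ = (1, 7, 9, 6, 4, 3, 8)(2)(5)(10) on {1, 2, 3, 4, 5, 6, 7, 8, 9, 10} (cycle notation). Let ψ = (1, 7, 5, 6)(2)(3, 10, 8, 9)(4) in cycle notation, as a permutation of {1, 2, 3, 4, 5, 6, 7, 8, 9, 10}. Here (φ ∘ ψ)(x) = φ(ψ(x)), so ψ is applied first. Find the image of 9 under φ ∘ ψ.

ψ(9) = 3, then φ(3) = 8; composing gives (φ ∘ ψ)(9) = 8.

8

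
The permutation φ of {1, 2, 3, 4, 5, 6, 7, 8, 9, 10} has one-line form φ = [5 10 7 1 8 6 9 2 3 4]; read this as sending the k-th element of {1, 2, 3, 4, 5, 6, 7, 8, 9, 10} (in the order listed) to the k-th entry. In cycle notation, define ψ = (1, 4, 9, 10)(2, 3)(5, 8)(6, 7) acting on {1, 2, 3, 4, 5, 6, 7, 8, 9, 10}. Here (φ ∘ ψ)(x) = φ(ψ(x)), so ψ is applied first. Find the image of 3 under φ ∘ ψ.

10

(φ ∘ ψ)(3) = φ(ψ(3)). ψ(3) = 2, then φ(2) = 10. So (φ ∘ ψ)(3) = 10.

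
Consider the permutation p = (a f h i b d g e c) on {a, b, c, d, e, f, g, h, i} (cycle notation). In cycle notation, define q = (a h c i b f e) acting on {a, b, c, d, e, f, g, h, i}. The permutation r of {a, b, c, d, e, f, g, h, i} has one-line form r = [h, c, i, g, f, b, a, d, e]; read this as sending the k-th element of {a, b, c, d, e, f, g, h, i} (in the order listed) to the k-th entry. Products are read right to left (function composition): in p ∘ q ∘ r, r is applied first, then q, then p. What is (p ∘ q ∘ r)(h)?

g

(p ∘ q ∘ r)(h) = p(q(r(h))). r(h) = d, then q(d) = d, then p(d) = g, so the result is g.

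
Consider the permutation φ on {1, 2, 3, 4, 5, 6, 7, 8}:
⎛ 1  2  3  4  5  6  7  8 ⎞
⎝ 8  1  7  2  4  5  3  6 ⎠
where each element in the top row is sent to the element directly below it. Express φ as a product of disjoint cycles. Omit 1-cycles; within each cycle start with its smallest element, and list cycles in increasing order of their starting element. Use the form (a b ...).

(1 8 6 5 4 2)(3 7)

Start at 1 and follow images: 1 → 8 → 6 → 5 → 4 → 2 → 1, giving the cycle (1 8 6 5 4 2).
Repeating from the next unused element and collecting all non-trivial cycles gives (1 8 6 5 4 2)(3 7).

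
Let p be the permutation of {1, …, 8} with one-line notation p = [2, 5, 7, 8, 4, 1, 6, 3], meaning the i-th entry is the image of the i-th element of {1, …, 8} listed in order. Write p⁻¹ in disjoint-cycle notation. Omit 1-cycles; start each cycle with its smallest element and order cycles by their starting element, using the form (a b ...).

First write p in disjoint cycles: (1 2 5 4 8 3 7 6).
The inverse reverses every cycle; in canonical form, p⁻¹ = (1 6 7 3 8 4 5 2).

(1 6 7 3 8 4 5 2)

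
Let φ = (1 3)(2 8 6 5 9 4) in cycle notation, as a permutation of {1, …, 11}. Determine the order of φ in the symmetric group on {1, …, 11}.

The cycle type of φ is (6, 2, 1, 1, 1).
Since disjoint cycles commute, ord(φ) = lcm(6, 2) = 6.

6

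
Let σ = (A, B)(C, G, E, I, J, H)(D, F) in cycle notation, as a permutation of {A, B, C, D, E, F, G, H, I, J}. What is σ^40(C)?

C lies in the 6-cycle (C, G, E, I, J, H).
On a 6-cycle, σ^6 is the identity, so σ^40 = σ^4 there (40 ≡ 4 mod 6).
Advancing 4 steps from C: C → G → E → I → J.

J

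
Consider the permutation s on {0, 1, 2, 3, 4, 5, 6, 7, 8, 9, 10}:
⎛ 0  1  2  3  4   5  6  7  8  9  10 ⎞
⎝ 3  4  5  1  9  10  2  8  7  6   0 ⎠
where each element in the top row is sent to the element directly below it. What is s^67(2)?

3

Tracing 2 → 5 → … returns to 2 after 9 steps, so 2 lies in a 9-cycle (0, 3, 1, 4, 9, 6, 2, 5, 10).
Powers repeat with period 9 on this cycle, and 67 mod 9 = 4, so s^67(2) = s^4(2).
Advancing 4 steps from 2: 2 → 5 → 10 → 0 → 3.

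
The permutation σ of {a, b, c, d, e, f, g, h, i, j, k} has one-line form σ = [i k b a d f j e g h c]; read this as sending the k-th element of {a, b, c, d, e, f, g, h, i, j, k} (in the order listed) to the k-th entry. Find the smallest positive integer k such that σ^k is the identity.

21

Decomposing into disjoint cycles gives cycle lengths 7, 3, 1.
The order of σ is the least common multiple of its cycle lengths: lcm(7, 3) = 21.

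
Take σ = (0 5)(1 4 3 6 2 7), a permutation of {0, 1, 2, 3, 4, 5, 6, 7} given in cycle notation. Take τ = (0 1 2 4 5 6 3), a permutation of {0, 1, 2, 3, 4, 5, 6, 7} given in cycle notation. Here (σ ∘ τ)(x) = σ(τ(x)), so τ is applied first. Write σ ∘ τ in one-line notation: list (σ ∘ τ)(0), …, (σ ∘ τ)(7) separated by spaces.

For each element, apply τ then σ: 0 → 1 → 4; 1 → 2 → 7; 2 → 4 → 3; 3 → 0 → 5; 4 → 5 → 0; 5 → 6 → 2; 6 → 3 → 6; 7 → 7 → 1.
Collecting the images, σ ∘ τ = [4 7 3 5 0 2 6 1].

4 7 3 5 0 2 6 1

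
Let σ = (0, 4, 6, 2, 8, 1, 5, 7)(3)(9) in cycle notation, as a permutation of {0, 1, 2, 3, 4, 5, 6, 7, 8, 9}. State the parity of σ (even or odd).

The cycle lengths are 8, 1, 1.
A cycle is odd iff its length is even; σ has 1 even-length cycle, so sgn(σ) = (−1)^1 and σ is odd.

odd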